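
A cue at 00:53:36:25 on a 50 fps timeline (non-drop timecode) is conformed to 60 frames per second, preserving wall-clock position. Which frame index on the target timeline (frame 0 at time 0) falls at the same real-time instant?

Source frame index: (0×3600 + 53×60 + 36) × 50 + 25 = 160825.
Real time: 160825 / (50) = 6433/2 s.
Target frame: (6433/2) × (60) = 192990.

frame 192990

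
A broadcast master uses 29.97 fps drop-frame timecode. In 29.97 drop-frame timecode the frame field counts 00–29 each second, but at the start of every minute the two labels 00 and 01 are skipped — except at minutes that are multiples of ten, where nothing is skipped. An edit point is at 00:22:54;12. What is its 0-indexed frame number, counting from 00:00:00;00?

41192

As if non-drop at 30 labels/s: (0 × 3600 + 22 × 60 + 54) × 30 + 12 = 41232.
Minute boundaries passed: 22; those not divisible by 10: 22 − 2 = 20; dropped labels = 2 × 20 = 40.
Actual frame index = 41232 − 40 = 41192.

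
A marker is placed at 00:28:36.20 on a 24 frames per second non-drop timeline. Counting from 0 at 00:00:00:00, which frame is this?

Total seconds to the label: (0 × 3600 + 28 × 60 + 36) = 1716.
Frame index = 1716 × 24 + 20 = 41204.

frame 41204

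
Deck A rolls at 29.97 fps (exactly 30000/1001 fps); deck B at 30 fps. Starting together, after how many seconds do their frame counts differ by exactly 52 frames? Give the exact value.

26026/15 seconds

The gap grows by |30 − 30000/1001| = 30/1001 frames per second.
Time for a 52-frame gap: 52 ÷ (30/1001) = 26026/15 s.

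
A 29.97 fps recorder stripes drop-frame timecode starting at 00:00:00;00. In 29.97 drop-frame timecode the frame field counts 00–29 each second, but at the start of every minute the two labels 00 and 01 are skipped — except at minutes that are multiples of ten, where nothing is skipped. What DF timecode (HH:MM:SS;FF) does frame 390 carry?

00:00:13;00

Each 10-minute DF block holds 10 × 60 × 30 − 9 × 2 = 17982 frames. 390 ÷ 17982 → 0 full blocks, remainder 390.
Within the partial block the first minute is 1800 frames and each further minute 1798, so 0 further minute boundaries passed. Total skipped labels = 18 × 0 + 2 × 0 = 0.
Non-drop label index = 390 + 0 = 390; at 30 labels/s that is 00:00:13:00, i.e. DF 00:00:13;00.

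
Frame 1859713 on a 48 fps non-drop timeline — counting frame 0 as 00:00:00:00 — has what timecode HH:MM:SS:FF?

1859713 ÷ 48 = 38744 full seconds, remainder 1 frame.
38744 s = 10 h 45 min 44 s.
Timecode: 10:45:44:01.

10:45:44:01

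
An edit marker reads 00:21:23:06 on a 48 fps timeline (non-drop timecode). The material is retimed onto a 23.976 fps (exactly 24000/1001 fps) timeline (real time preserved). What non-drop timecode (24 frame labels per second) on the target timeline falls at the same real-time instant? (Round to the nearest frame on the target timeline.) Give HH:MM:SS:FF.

00:21:21:20

Source frame index: (0×3600 + 21×60 + 23) × 48 + 6 = 61590.
Real time: 61590 / (48) = 10265/8 s.
Target frame: (10265/8) × (24000/1001) = 30795000/1001 ≈ 30764.236 → 30764.
At 24 labels/s: frame 30764 → 00:21:21:20.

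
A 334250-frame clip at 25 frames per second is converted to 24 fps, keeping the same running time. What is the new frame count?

Target frames = source frames × (target rate / source rate) = 334250 × (24)/(25) = 334250 × 24/25 = 320880.

320880 frames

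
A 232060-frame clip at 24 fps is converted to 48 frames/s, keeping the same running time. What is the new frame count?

464120 frames

Target frames = source frames × (target rate / source rate) = 232060 × (48)/(24) = 232060 × 2 = 464120.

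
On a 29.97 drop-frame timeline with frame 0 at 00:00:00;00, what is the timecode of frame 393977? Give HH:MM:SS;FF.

Each 10-minute DF block holds 10 × 60 × 30 − 9 × 2 = 17982 frames. 393977 ÷ 17982 → 21 full blocks, remainder 16355.
Within the partial block the first minute is 1800 frames and each further minute 1798, so 9 further minute boundaries passed. Total skipped labels = 18 × 21 + 2 × 9 = 396.
Non-drop label index = 393977 + 396 = 394373; at 30 labels/s that is 03:39:05:23, i.e. DF 03:39:05;23.

03:39:05;23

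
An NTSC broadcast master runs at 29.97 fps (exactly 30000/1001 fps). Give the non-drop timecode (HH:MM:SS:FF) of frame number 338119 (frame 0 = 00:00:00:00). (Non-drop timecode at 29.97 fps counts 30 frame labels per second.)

03:07:50:19

338119 ÷ 30 = 11270 full seconds, remainder 19 frames.
11270 s = 3 h 7 min 50 s.
Timecode: 03:07:50:19.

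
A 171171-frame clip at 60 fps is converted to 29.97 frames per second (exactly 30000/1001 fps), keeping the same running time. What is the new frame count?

85500 frames

Target frames = source frames × (target rate / source rate) = 171171 × (30000/1001)/(60) = 171171 × 500/1001 = 85500.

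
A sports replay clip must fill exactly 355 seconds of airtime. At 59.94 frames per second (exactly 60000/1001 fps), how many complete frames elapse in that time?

21278 frames

Frames = 355 × 60000/1001 = 21300000/1001 ≈ 21278.7213.
Complete frames: 21278.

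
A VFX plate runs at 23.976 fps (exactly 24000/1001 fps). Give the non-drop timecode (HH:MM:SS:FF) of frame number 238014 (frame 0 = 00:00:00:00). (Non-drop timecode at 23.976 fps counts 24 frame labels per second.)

238014 ÷ 24 = 9917 full seconds, remainder 6 frames.
9917 s = 2 h 45 min 17 s.
Timecode: 02:45:17:06.

02:45:17:06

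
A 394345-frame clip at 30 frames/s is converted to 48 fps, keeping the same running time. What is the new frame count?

Target frames = source frames × (target rate / source rate) = 394345 × (48)/(30) = 394345 × 8/5 = 630952.

630952 frames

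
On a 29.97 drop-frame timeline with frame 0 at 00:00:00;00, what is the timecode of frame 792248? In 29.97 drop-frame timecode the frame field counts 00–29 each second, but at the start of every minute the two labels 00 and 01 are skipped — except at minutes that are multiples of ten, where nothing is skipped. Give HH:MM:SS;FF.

Ten DF minutes hold 17982 frames, so frame 792248 lies in block 44 (frames 791208–809189) with 1040 frames into that block.
The block's first minute is 1800 frames and the rest 1798 each; 1040 frames reaches minute 0, so 44 × 18 + 0 × 2 = 792 labels have been skipped so far.
Adding those back, label number 792248 + 792 = 793040 at 30 labels/s is 26434 s + 20 f = 7 h 20 min 34 s frame 20, i.e. 07:20:34;20.

07:20:34;20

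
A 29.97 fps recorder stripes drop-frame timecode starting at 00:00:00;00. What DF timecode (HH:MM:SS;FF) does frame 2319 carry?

00:01:17;11

Each 10-minute DF block holds 10 × 60 × 30 − 9 × 2 = 17982 frames. 2319 ÷ 17982 → 0 full blocks, remainder 2319.
Within the partial block the first minute is 1800 frames and each further minute 1798, so 1 further minute boundary passed. Total skipped labels = 18 × 0 + 2 × 1 = 2.
Non-drop label index = 2319 + 2 = 2321; at 30 labels/s that is 00:01:17:11, i.e. DF 00:01:17;11.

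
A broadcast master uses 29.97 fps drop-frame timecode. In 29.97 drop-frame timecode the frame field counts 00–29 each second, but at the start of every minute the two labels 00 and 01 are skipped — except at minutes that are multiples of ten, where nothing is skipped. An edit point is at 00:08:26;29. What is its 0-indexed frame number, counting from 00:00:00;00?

15193

Complete 10-minute blocks: 0, each 17982 frames → 0.
Remaining 8 whole minutes in the current block: 1800 + 7 × 1798 = 14386 frames.
Within the current minute: 26 × 30 + 29 − 2 = 807 (labels ;00/;01 skipped at this minute). Total = 0 + 14386 + 807 = 15193.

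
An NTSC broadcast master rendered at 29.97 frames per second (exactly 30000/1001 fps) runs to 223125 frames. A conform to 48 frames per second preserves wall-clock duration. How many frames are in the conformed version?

Target frames = source frames × (target rate / source rate) = 223125 × (48)/(30000/1001) = 223125 × 1001/625 = 357357.

357357 frames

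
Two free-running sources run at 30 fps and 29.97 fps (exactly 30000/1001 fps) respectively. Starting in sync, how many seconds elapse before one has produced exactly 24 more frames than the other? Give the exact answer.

800.8 seconds

The gap grows by |30000/1001 − 30| = 30/1001 frames per second.
Time for a 24-frame gap: 24 ÷ (30/1001) = 800.8 s.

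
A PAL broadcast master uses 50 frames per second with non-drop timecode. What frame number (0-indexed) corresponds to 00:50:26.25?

frame 151325

Total seconds to the label: (0 × 3600 + 50 × 60 + 26) = 3026.
Frame index = 3026 × 50 + 25 = 151325.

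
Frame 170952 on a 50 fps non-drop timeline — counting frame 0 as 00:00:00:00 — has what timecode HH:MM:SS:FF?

170952 ÷ 50 = 3419 full seconds, remainder 2 frames.
3419 s = 0 h 56 min 59 s.
Timecode: 00:56:59:02.

00:56:59:02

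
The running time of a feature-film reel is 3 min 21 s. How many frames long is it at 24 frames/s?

4824 frames

3 min 21 s = 201 s.
Frames = 201 × 24 = 4824.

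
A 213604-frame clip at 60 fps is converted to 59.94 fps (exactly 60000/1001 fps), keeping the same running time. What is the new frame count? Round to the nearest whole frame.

Frames at target rate = 213604 × (60000/1001) / (60) = 213604000/1001 ≈ 213390.609.
Nearest whole frame: 213391.

213391 frames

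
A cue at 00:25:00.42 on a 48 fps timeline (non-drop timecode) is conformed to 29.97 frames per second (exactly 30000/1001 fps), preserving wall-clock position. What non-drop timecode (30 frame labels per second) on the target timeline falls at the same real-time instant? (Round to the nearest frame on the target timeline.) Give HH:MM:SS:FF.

Source frame index: (0×3600 + 25×60 + 0) × 48 + 42 = 72042.
Real time: 72042 / (48) = 12007/8 s.
Target frame: (12007/8) × (30000/1001) = 45026250/1001 ≈ 44981.269 → 44981.
At 30 labels/s: frame 44981 → 00:24:59:11.

00:24:59:11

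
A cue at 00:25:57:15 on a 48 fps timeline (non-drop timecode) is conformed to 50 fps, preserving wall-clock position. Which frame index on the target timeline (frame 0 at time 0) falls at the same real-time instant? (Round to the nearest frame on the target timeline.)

Source frame index: (0×3600 + 25×60 + 57) × 48 + 15 = 74751.
Real time: 74751 / (48) = 24917/16 s.
Target frame: (24917/16) × (50) = 622925/8 ≈ 77865.625 → 77866.

frame 77866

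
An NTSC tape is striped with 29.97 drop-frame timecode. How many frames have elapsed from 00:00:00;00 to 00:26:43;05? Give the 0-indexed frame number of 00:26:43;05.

As if non-drop at 30 labels/s: (0 × 3600 + 26 × 60 + 43) × 30 + 5 = 48095.
Minute boundaries passed: 26; those not divisible by 10: 26 − 2 = 24; dropped labels = 2 × 24 = 48.
Actual frame index = 48095 − 48 = 48047.

48047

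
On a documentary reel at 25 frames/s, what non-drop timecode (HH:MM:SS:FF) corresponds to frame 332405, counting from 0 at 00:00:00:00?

332405 ÷ 25 = 13296 full seconds, remainder 5 frames.
13296 s = 3 h 41 min 36 s.
Timecode: 03:41:36:05.

03:41:36:05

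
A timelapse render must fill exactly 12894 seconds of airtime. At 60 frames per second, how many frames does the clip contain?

773640 frames

Frames = 12894 × 60 = 773640.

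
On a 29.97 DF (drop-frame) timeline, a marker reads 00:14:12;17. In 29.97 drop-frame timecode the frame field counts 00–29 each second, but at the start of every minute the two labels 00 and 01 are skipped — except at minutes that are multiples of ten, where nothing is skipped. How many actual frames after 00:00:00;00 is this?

As if non-drop at 30 labels/s: (0 × 3600 + 14 × 60 + 12) × 30 + 17 = 25577.
Minute boundaries passed: 14; those not divisible by 10: 14 − 1 = 13; dropped labels = 2 × 13 = 26.
Actual frame index = 25577 − 26 = 25551.

25551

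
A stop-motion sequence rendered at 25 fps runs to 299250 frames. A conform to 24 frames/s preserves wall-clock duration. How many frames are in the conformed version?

287280 frames

Target frames = source frames × (target rate / source rate) = 299250 × (24)/(25) = 299250 × 24/25 = 287280.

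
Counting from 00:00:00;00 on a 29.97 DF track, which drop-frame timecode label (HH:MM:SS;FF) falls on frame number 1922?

00:01:04;04

Each 10-minute DF block holds 10 × 60 × 30 − 9 × 2 = 17982 frames. 1922 ÷ 17982 → 0 full blocks, remainder 1922.
Within the partial block the first minute is 1800 frames and each further minute 1798, so 1 further minute boundary passed. Total skipped labels = 18 × 0 + 2 × 1 = 2.
Non-drop label index = 1922 + 2 = 1924; at 30 labels/s that is 00:01:04:04, i.e. DF 00:01:04;04.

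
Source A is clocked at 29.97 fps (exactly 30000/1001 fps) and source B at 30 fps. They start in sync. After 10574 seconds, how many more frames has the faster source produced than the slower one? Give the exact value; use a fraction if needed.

A emits 30000/1001 × 10574 = 317220000/1001 frames; B emits 30 × 10574 = 317220.
Difference = 317220/1001 frames (≈ 316.9031); B is ahead of A.

317220/1001 frames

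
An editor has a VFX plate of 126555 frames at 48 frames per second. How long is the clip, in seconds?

Running time = 126555 / (48) = 2636.5625 s.

2636.5625 seconds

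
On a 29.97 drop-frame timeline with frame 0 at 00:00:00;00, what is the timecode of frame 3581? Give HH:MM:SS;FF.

Ten DF minutes hold 17982 frames, so frame 3581 lies in block 0 (frames 0–17981) with 3581 frames into that block.
The block's first minute is 1800 frames and the rest 1798 each; 3581 frames reaches minute 1, so 0 × 18 + 1 × 2 = 2 labels have been skipped so far.
Adding those back, label number 3581 + 2 = 3583 at 30 labels/s is 119 s + 13 f = 0 h 1 min 59 s frame 13, i.e. 00:01:59;13.

00:01:59;13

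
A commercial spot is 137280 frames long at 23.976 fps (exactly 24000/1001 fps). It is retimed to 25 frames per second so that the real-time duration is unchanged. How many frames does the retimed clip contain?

Target frames = source frames × (target rate / source rate) = 137280 × (25)/(24000/1001) = 137280 × 1001/960 = 143143.

143143 frames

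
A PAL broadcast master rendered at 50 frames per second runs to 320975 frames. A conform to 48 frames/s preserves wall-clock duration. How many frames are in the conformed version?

308136 frames

Frames at target rate = 320975 × (48) / (50) = 308136.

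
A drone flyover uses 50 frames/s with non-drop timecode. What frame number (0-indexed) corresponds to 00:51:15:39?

153789

Total seconds to the label: (0 × 3600 + 51 × 60 + 15) = 3075.
Frame index = 3075 × 50 + 39 = 153789.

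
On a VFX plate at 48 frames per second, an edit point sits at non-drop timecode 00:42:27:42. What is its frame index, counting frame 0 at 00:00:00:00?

Total seconds to the label: (0 × 3600 + 42 × 60 + 27) = 2547.
Frame index = 2547 × 48 + 42 = 122298.

frame 122298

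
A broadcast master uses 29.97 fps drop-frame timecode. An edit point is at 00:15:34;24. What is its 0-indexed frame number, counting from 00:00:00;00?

Complete 10-minute blocks: 1, each 17982 frames → 17982.
Remaining 5 whole minutes in the current block: 1800 + 4 × 1798 = 8992 frames.
Within the current minute: 34 × 30 + 24 − 2 = 1042 (labels ;00/;01 skipped at this minute). Total = 17982 + 8992 + 1042 = 28016.

28016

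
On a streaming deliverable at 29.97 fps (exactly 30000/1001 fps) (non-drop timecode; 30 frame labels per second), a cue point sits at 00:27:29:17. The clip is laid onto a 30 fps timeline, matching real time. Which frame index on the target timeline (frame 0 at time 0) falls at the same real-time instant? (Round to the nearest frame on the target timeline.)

frame 49536

Source frame index: (0×3600 + 27×60 + 29) × 30 + 17 = 49487.
Real time: 49487 / (30000/1001) = 49536487/30000 s.
Target frame: (49536487/30000) × (30) = 49536487/1000 ≈ 49536.487 → 49536.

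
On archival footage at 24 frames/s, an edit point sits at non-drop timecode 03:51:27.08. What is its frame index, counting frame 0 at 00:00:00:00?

333296

Total seconds to the label: (3 × 3600 + 51 × 60 + 27) = 13887.
Frame index = 13887 × 24 + 8 = 333296.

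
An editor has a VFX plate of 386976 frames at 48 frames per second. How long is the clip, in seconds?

Running time = 386976 / (48) = 8062 s.

8062 seconds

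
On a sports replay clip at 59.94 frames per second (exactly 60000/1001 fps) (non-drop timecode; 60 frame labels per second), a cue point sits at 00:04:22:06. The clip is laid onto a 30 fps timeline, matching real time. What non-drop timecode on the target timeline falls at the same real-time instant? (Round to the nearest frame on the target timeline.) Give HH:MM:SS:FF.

00:04:22:11

Source frame index: (0×3600 + 4×60 + 22) × 60 + 6 = 15726.
Real time: 15726 / (60000/1001) = 2623621/10000 s.
Target frame: (2623621/10000) × (30) = 7870863/1000 ≈ 7870.863 → 7871.
At 30 labels/s: frame 7871 → 00:04:22:11.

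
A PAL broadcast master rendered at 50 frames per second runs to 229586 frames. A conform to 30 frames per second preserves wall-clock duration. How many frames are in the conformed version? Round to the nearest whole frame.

137752 frames

Frames at target rate = 229586 × (30) / (50) = 688758/5 ≈ 137751.600.
Nearest whole frame: 137752.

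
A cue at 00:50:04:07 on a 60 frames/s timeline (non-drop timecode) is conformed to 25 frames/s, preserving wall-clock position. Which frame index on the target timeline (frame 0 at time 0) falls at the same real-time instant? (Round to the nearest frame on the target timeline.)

frame 75103

Source frame index: (0×3600 + 50×60 + 4) × 60 + 7 = 180247.
Real time: 180247 / (60) = 180247/60 s.
Target frame: (180247/60) × (25) = 901235/12 ≈ 75102.917 → 75103.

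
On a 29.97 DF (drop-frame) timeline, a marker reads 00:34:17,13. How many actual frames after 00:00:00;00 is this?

61661

Complete 10-minute blocks: 3, each 17982 frames → 53946.
Remaining 4 whole minutes in the current block: 1800 + 3 × 1798 = 7194 frames.
Within the current minute: 17 × 30 + 13 − 2 = 521 (labels ;00/;01 skipped at this minute). Total = 53946 + 7194 + 521 = 61661.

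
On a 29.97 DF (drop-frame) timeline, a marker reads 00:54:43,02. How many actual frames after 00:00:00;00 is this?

98394

As if non-drop at 30 labels/s: (0 × 3600 + 54 × 60 + 43) × 30 + 2 = 98492.
Minute boundaries passed: 54; those not divisible by 10: 54 − 5 = 49; dropped labels = 2 × 49 = 98.
Actual frame index = 98492 − 98 = 98394.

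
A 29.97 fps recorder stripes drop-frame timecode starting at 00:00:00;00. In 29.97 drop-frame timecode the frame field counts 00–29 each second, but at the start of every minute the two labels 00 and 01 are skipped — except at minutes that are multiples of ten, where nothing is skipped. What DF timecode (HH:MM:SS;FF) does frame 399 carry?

00:00:13;09

Each 10-minute DF block holds 10 × 60 × 30 − 9 × 2 = 17982 frames. 399 ÷ 17982 → 0 full blocks, remainder 399.
Within the partial block the first minute is 1800 frames and each further minute 1798, so 0 further minute boundaries passed. Total skipped labels = 18 × 0 + 2 × 0 = 0.
Non-drop label index = 399 + 0 = 399; at 30 labels/s that is 00:00:13:09, i.e. DF 00:00:13;09.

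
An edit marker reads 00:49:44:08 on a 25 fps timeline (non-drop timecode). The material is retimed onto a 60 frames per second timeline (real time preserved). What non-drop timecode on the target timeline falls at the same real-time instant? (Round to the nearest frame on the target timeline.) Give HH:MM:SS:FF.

Source frame index: (0×3600 + 49×60 + 44) × 25 + 8 = 74608.
Real time: 74608 / (25) = 74608/25 s.
Target frame: (74608/25) × (60) = 895296/5 ≈ 179059.200 → 179059.
At 60 labels/s: frame 179059 → 00:49:44:19.

00:49:44:19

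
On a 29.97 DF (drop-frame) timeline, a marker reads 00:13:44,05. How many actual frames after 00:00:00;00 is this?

24701

Complete 10-minute blocks: 1, each 17982 frames → 17982.
Remaining 3 whole minutes in the current block: 1800 + 2 × 1798 = 5396 frames.
Within the current minute: 44 × 30 + 5 − 2 = 1323 (labels ;00/;01 skipped at this minute). Total = 17982 + 5396 + 1323 = 24701.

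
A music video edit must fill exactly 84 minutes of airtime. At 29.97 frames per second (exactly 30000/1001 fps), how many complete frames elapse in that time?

151048 frames

84 min = 5040 s.
Frames = 5040 × 30000/1001 = 21600000/143 ≈ 151048.9510.
Complete frames: 151048.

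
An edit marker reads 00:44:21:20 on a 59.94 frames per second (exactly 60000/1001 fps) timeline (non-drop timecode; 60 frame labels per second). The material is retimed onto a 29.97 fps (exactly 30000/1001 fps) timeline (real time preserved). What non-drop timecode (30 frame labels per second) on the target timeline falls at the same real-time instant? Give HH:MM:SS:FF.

00:44:21:10

Source frame index: (0×3600 + 44×60 + 21) × 60 + 20 = 159680.
Real time: 159680 / (60000/1001) = 998998/375 s.
Target frame: (998998/375) × (30000/1001) = 79840.
At 30 labels/s: frame 79840 → 00:44:21:10.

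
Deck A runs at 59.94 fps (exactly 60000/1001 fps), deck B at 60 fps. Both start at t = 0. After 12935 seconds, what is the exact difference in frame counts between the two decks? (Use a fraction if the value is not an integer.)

59700/77 frames

A emits 60000/1001 × 12935 = 59700000/77 frames; B emits 60 × 12935 = 776100.
Difference = 59700/77 frames (≈ 775.3247); B is ahead of A.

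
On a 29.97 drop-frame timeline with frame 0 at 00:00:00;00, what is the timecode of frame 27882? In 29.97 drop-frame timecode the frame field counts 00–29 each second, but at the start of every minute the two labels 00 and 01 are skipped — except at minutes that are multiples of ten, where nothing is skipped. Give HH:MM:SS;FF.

Ten DF minutes hold 17982 frames, so frame 27882 lies in block 1 (frames 17982–35963) with 9900 frames into that block.
The block's first minute is 1800 frames and the rest 1798 each; 9900 frames reaches minute 5, so 1 × 18 + 5 × 2 = 28 labels have been skipped so far.
Adding those back, label number 27882 + 28 = 27910 at 30 labels/s is 930 s + 10 f = 0 h 15 min 30 s frame 10, i.e. 00:15:30;10.

00:15:30;10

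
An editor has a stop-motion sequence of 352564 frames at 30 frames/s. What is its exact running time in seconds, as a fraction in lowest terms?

176282/15 seconds

Running time = 352564 ÷ (30) = 352564 × 1/30 = 176282/15 s.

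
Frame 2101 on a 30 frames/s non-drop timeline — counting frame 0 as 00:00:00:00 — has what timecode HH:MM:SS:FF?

2101 ÷ 30 = 70 full seconds, remainder 1 frame.
70 s = 0 h 1 min 10 s.
Timecode: 00:01:10:01.

00:01:10:01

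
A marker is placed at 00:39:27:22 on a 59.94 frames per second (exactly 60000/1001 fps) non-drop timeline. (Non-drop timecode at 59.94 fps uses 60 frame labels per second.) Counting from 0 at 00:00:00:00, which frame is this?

142042

Total seconds to the label: (0 × 3600 + 39 × 60 + 27) = 2367.
Frame index = 2367 × 60 + 22 = 142042.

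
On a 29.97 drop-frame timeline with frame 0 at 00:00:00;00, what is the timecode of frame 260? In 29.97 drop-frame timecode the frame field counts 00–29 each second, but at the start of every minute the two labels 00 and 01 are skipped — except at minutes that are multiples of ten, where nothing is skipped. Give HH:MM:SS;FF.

Each 10-minute DF block holds 10 × 60 × 30 − 9 × 2 = 17982 frames. 260 ÷ 17982 → 0 full blocks, remainder 260.
Within the partial block the first minute is 1800 frames and each further minute 1798, so 0 further minute boundaries passed. Total skipped labels = 18 × 0 + 2 × 0 = 0.
Non-drop label index = 260 + 0 = 260; at 30 labels/s that is 00:00:08:20, i.e. DF 00:00:08;20.

00:00:08;20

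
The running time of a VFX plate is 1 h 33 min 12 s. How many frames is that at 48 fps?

268416 frames

1 h 33 min 12 s = 5592 s.
Frames = 5592 × 48 = 268416.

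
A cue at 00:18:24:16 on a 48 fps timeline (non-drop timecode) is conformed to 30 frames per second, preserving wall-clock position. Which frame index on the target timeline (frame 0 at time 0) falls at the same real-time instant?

frame 33130

Source frame index: (0×3600 + 18×60 + 24) × 48 + 16 = 53008.
Real time: 53008 / (48) = 3313/3 s.
Target frame: (3313/3) × (30) = 33130.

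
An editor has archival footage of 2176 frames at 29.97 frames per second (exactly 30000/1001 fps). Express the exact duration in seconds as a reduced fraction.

Running time = 2176 ÷ (30000/1001) = 2176 × 1001/30000 = 136136/1875 s.

136136/1875 seconds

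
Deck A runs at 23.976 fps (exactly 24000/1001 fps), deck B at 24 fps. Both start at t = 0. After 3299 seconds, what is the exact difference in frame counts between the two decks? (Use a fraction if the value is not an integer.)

A emits 24000/1001 × 3299 = 79176000/1001 frames; B emits 24 × 3299 = 79176.
Difference = 79176/1001 frames (≈ 79.0969); B is ahead of A.

79176/1001 frames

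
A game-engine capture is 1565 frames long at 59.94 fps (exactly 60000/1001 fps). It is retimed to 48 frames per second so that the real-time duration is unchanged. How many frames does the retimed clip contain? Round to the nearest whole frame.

1253 frames

Frames at target rate = 1565 × (48) / (60000/1001) = 313313/250 ≈ 1253.252.
Nearest whole frame: 1253.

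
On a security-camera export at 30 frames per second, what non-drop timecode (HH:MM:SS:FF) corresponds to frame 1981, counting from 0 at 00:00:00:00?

00:01:06:01

1981 ÷ 30 = 66 full seconds, remainder 1 frame.
66 s = 0 h 1 min 6 s.
Timecode: 00:01:06:01.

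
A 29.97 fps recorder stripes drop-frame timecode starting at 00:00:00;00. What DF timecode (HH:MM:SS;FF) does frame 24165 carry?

00:13:26;09

Ten DF minutes hold 17982 frames, so frame 24165 lies in block 1 (frames 17982–35963) with 6183 frames into that block.
The block's first minute is 1800 frames and the rest 1798 each; 6183 frames reaches minute 3, so 1 × 18 + 3 × 2 = 24 labels have been skipped so far.
Adding those back, label number 24165 + 24 = 24189 at 30 labels/s is 806 s + 9 f = 0 h 13 min 26 s frame 9, i.e. 00:13:26;09.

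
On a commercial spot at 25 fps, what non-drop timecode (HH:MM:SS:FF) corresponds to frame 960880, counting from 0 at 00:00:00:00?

960880 ÷ 25 = 38435 full seconds, remainder 5 frames.
38435 s = 10 h 40 min 35 s.
Timecode: 10:40:35:05.

10:40:35:05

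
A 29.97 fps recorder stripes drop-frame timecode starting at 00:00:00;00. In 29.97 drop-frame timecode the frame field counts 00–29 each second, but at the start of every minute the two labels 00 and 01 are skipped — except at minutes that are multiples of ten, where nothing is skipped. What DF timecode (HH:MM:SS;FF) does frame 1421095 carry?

13:10:17;07

Each 10-minute DF block holds 10 × 60 × 30 − 9 × 2 = 17982 frames. 1421095 ÷ 17982 → 79 full blocks, remainder 517.
Within the partial block the first minute is 1800 frames and each further minute 1798, so 0 further minute boundaries passed. Total skipped labels = 18 × 79 + 2 × 0 = 1422.
Non-drop label index = 1421095 + 1422 = 1422517; at 30 labels/s that is 13:10:17:07, i.e. DF 13:10:17;07.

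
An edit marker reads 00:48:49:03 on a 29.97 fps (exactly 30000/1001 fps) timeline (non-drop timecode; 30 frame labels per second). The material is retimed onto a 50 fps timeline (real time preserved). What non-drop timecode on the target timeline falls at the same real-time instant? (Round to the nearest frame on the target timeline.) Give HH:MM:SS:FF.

Source frame index: (0×3600 + 48×60 + 49) × 30 + 3 = 87873.
Real time: 87873 / (30000/1001) = 29320291/10000 s.
Target frame: (29320291/10000) × (50) = 29320291/200 ≈ 146601.455 → 146601.
At 50 labels/s: frame 146601 → 00:48:52:01.

00:48:52:01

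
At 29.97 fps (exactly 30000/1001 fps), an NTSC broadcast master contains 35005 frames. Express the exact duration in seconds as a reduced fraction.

Running time = 35005 ÷ (30000/1001) = 35005 × 1001/30000 = 7008001/6000 s.

7008001/6000 seconds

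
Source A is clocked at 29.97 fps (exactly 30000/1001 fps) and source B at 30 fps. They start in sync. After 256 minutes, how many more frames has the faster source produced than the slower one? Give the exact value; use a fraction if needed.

256 min = 15360 s.
A emits 30000/1001 × 15360 = 460800000/1001 frames; B emits 30 × 15360 = 460800.
Difference = 460800/1001 frames (≈ 460.3397); B is ahead of A.

460800/1001 frames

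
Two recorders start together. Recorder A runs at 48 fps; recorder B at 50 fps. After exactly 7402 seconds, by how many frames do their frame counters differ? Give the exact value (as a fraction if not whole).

A emits 48 × 7402 = 355296 frames; B emits 50 × 7402 = 370100.
Difference = 14804 frames; B is ahead of A.

14804 frames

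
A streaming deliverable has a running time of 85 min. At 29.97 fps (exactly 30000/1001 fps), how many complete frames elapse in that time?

85 min = 5100 s.
Frames = 5100 × 30000/1001 = 153000000/1001 ≈ 152847.1528.
Complete frames: 152847.

152847 frames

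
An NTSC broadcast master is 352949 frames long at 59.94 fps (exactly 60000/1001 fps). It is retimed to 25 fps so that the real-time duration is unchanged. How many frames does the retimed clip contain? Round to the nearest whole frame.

Frames at target rate = 352949 × (25) / (60000/1001) = 353301949/2400 ≈ 147209.145.
Nearest whole frame: 147209.

147209 frames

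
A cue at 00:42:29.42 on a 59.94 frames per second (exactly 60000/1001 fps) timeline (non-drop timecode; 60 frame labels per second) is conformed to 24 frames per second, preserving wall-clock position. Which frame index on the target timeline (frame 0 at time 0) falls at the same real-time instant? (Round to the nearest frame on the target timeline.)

frame 61254

Source frame index: (0×3600 + 42×60 + 29) × 60 + 42 = 152982.
Real time: 152982 / (60000/1001) = 25522497/10000 s.
Target frame: (25522497/10000) × (24) = 76567491/1250 ≈ 61253.993 → 61254.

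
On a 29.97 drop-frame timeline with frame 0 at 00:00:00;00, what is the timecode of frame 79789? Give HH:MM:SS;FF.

00:44:22;09

Ten DF minutes hold 17982 frames, so frame 79789 lies in block 4 (frames 71928–89909) with 7861 frames into that block.
The block's first minute is 1800 frames and the rest 1798 each; 7861 frames reaches minute 4, so 4 × 18 + 4 × 2 = 80 labels have been skipped so far.
Adding those back, label number 79789 + 80 = 79869 at 30 labels/s is 2662 s + 9 f = 0 h 44 min 22 s frame 9, i.e. 00:44:22;09.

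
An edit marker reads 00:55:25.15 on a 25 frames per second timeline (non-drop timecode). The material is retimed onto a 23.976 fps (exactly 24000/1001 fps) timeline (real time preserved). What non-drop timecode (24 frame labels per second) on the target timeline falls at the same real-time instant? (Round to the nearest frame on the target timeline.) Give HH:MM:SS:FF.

Source frame index: (0×3600 + 55×60 + 25) × 25 + 15 = 83140.
Real time: 83140 / (25) = 16628/5 s.
Target frame: (16628/5) × (24000/1001) = 79814400/1001 ≈ 79734.665 → 79735.
At 24 labels/s: frame 79735 → 00:55:22:07.

00:55:22:07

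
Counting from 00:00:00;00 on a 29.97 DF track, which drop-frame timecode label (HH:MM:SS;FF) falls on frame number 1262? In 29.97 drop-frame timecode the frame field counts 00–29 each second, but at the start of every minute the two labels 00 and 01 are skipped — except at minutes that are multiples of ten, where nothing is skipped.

00:00:42;02

Each 10-minute DF block holds 10 × 60 × 30 − 9 × 2 = 17982 frames. 1262 ÷ 17982 → 0 full blocks, remainder 1262.
Within the partial block the first minute is 1800 frames and each further minute 1798, so 0 further minute boundaries passed. Total skipped labels = 18 × 0 + 2 × 0 = 0.
Non-drop label index = 1262 + 0 = 1262; at 30 labels/s that is 00:00:42:02, i.e. DF 00:00:42;02.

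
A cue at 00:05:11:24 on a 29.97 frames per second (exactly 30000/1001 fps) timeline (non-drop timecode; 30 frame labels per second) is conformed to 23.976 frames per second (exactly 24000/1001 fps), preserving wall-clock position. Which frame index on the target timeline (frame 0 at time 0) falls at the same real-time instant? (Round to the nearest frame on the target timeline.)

Source frame index: (0×3600 + 5×60 + 11) × 30 + 24 = 9354.
Real time: 9354 / (30000/1001) = 1560559/5000 s.
Target frame: (1560559/5000) × (24000/1001) = 37416/5 ≈ 7483.200 → 7483.

frame 7483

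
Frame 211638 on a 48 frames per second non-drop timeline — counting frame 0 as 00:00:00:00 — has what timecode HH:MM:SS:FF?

211638 ÷ 48 = 4409 full seconds, remainder 6 frames.
4409 s = 1 h 13 min 29 s.
Timecode: 01:13:29:06.

01:13:29:06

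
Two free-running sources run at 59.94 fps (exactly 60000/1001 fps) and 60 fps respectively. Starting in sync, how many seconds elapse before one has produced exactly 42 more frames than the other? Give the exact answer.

700.7 seconds

The gap grows by |60 − 60000/1001| = 60/1001 frames per second.
Time for a 42-frame gap: 42 ÷ (60/1001) = 700.7 s.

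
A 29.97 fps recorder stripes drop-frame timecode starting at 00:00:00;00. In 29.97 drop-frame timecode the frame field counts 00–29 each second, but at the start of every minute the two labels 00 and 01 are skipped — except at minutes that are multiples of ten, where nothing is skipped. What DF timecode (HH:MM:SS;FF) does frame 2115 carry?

Ten DF minutes hold 17982 frames, so frame 2115 lies in block 0 (frames 0–17981) with 2115 frames into that block.
The block's first minute is 1800 frames and the rest 1798 each; 2115 frames reaches minute 1, so 0 × 18 + 1 × 2 = 2 labels have been skipped so far.
Adding those back, label number 2115 + 2 = 2117 at 30 labels/s is 70 s + 17 f = 0 h 1 min 10 s frame 17, i.e. 00:01:10;17.

00:01:10;17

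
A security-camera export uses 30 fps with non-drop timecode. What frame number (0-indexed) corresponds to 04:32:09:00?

Total seconds to the label: (4 × 3600 + 32 × 60 + 9) = 16329.
Frame index = 16329 × 30 + 0 = 489870.

489870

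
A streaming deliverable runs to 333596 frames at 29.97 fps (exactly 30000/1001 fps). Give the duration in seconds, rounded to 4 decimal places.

Running time = 333596 × 1001/30000 = 83482399/7500 s ≈ 11130.9865 s.

11130.9865 seconds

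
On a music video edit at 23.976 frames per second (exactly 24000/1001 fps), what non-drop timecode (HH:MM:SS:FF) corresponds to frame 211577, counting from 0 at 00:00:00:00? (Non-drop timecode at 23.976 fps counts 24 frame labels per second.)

211577 ÷ 24 = 8815 full seconds, remainder 17 frames.
8815 s = 2 h 26 min 55 s.
Timecode: 02:26:55:17.

02:26:55:17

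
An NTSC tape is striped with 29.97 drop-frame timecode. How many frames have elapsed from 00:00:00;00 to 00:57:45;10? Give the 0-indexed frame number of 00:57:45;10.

As if non-drop at 30 labels/s: (0 × 3600 + 57 × 60 + 45) × 30 + 10 = 103960.
Minute boundaries passed: 57; those not divisible by 10: 57 − 5 = 52; dropped labels = 2 × 52 = 104.
Actual frame index = 103960 − 104 = 103856.

103856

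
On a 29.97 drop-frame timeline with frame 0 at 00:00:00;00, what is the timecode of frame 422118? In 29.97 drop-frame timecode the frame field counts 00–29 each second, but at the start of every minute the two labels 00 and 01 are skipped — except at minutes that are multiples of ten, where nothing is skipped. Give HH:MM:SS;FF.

Each 10-minute DF block holds 10 × 60 × 30 − 9 × 2 = 17982 frames. 422118 ÷ 17982 → 23 full blocks, remainder 8532.
Within the partial block the first minute is 1800 frames and each further minute 1798, so 4 further minute boundaries passed. Total skipped labels = 18 × 23 + 2 × 4 = 422.
Non-drop label index = 422118 + 422 = 422540; at 30 labels/s that is 03:54:44:20, i.e. DF 03:54:44;20.

03:54:44;20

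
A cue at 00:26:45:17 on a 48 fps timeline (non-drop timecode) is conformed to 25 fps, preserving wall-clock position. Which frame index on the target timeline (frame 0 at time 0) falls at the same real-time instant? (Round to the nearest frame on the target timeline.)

frame 40134

Source frame index: (0×3600 + 26×60 + 45) × 48 + 17 = 77057.
Real time: 77057 / (48) = 77057/48 s.
Target frame: (77057/48) × (25) = 1926425/48 ≈ 40133.854 → 40134.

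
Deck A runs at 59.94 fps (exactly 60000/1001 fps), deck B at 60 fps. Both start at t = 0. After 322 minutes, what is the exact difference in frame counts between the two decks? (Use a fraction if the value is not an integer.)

165600/143 frames

322 min = 19320 s.
A emits 60000/1001 × 19320 = 165600000/143 frames; B emits 60 × 19320 = 1159200.
Difference = 165600/143 frames (≈ 1158.0420); B is ahead of A.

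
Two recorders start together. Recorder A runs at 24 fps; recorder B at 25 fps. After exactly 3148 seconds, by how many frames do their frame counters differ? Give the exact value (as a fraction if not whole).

3148 frames

A emits 24 × 3148 = 75552 frames; B emits 25 × 3148 = 78700.
Difference = 3148 frames; B is ahead of A.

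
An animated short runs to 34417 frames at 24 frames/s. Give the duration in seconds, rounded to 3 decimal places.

1434.042 seconds

Running time = 34417 × 1/24 = 34417/24 s ≈ 1434.042 s.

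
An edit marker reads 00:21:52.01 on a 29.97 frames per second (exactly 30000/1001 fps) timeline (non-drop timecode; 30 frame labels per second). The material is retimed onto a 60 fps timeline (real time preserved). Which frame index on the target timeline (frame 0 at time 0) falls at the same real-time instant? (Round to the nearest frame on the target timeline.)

frame 78801

Source frame index: (0×3600 + 21×60 + 52) × 30 + 1 = 39361.
Real time: 39361 / (30000/1001) = 39400361/30000 s.
Target frame: (39400361/30000) × (60) = 39400361/500 ≈ 78800.722 → 78801.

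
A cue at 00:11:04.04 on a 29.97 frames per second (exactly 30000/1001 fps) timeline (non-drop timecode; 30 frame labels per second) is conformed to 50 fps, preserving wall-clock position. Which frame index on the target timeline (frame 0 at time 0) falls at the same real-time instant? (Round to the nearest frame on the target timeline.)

frame 33240

Source frame index: (0×3600 + 11×60 + 4) × 30 + 4 = 19924.
Real time: 19924 / (30000/1001) = 4985981/7500 s.
Target frame: (4985981/7500) × (50) = 4985981/150 ≈ 33239.873 → 33240.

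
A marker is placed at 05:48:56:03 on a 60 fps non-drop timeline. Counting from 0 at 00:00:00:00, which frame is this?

1256163

Total seconds to the label: (5 × 3600 + 48 × 60 + 56) = 20936.
Frame index = 20936 × 60 + 3 = 1256163.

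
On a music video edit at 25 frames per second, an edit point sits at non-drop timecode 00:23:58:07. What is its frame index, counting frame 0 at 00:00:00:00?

frame 35957

Total seconds to the label: (0 × 3600 + 23 × 60 + 58) = 1438.
Frame index = 1438 × 25 + 7 = 35957.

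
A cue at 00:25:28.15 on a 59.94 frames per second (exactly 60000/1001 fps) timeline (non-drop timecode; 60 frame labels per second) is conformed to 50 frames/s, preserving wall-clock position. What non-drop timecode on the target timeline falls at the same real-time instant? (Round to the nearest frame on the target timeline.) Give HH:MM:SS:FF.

Source frame index: (0×3600 + 25×60 + 28) × 60 + 15 = 91695.
Real time: 91695 / (60000/1001) = 6119113/4000 s.
Target frame: (6119113/4000) × (50) = 6119113/80 ≈ 76488.913 → 76489.
At 50 labels/s: frame 76489 → 00:25:29:39.

00:25:29:39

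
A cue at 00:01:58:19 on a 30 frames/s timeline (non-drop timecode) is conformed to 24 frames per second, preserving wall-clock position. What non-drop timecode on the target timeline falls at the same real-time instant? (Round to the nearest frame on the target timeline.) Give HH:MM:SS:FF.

Source frame index: (0×3600 + 1×60 + 58) × 30 + 19 = 3559.
Real time: 3559 / (30) = 3559/30 s.
Target frame: (3559/30) × (24) = 14236/5 ≈ 2847.200 → 2847.
At 24 labels/s: frame 2847 → 00:01:58:15.

00:01:58:15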